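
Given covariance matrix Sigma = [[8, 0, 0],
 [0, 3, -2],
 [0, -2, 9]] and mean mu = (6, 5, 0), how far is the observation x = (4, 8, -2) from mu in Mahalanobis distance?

Step 1 — centre the observation: (x - mu) = (-2, 3, -2).

Step 2 — invert Sigma (cofactor / det for 3×3, or solve directly):
  Sigma^{-1} = [[0.125, 0, 0],
 [0, 0.3913, 0.087],
 [0, 0.087, 0.1304]].

Step 3 — form the quadratic (x - mu)^T · Sigma^{-1} · (x - mu):
  Sigma^{-1} · (x - mu) = (-0.25, 1, 0).
  (x - mu)^T · [Sigma^{-1} · (x - mu)] = (-2)·(-0.25) + (3)·(1) + (-2)·(0) = 3.5.

Step 4 — take square root: d = √(3.5) ≈ 1.8708.

d(x, mu) = √(3.5) ≈ 1.8708


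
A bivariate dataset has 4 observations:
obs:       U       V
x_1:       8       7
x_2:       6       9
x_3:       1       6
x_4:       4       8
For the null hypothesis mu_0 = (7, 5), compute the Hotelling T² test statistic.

Step 1 — sample mean vector:
  mean(U) = (8 + 6 + 1 + 4) / 4 = 19/4 = 4.75
  mean(V) = (7 + 9 + 6 + 8) / 4 = 30/4 = 7.5
  x̄ = (4.75, 7.5),  deviation x̄ - mu_0 = (4.75, 7.5) - (7, 5) = (-2.25, 2.5).

Step 2 — sample covariance matrix, S[i,j] = (1/(n-1)) · Σ_k (x_{k,i} - mean_i) · (x_{k,j} - mean_j), divisor n-1 = 3:
  S[U,U] = ((3.25)·(3.25) + (1.25)·(1.25) + (-3.75)·(-3.75) + (-0.75)·(-0.75)) / 3 = 26.75/3 = 8.9167
  S[U,V] = ((3.25)·(-0.5) + (1.25)·(1.5) + (-3.75)·(-1.5) + (-0.75)·(0.5)) / 3 = 5.5/3 = 1.8333
  S[V,V] = ((-0.5)·(-0.5) + (1.5)·(1.5) + (-1.5)·(-1.5) + (0.5)·(0.5)) / 3 = 5/3 = 1.6667
  S = [[8.9167, 1.8333],
 [1.8333, 1.6667]].

Step 3 — invert S. det(S) = 8.9167·1.6667 - (1.8333)² = 11.5.
  S^{-1} = (1/det) · [[d, -b], [-b, a]] = [[0.1449, -0.1594],
 [-0.1594, 0.7754]].

Step 4 — quadratic form (x̄ - mu_0)^T · S^{-1} · (x̄ - mu_0):
  S^{-1} · (x̄ - mu_0) = (-0.7246, 2.2971),
  (x̄ - mu_0)^T · [...] = (-2.25)·(-0.7246) + (2.5)·(2.2971) = 7.3732.

Step 5 — scale by n: T² = 4 · 7.3732 = 29.4928.

T² ≈ 29.4928


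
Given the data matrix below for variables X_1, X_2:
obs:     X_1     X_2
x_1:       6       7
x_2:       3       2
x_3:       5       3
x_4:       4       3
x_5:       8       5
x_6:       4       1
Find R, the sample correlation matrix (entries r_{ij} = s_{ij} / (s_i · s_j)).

Step 1 — column means:
  mean(X_1) = (6 + 3 + 5 + 4 + 8 + 4) / 6 = 30/6 = 5
  mean(X_2) = (7 + 2 + 3 + 3 + 5 + 1) / 6 = 21/6 = 3.5

Step 2 — sample variances and covariances s[i,j] = (1/(n-1)) · Σ_k (x_{k,i} - mean_i) · (x_{k,j} - mean_j), with n-1 = 5:
  s[X_1,X_1] = ((1)·(1) + (-2)·(-2) + (0)·(0) + (-1)·(-1) + (3)·(3) + (-1)·(-1)) / 5 = 16/5 = 3.2
  s[X_1,X_2] = ((1)·(3.5) + (-2)·(-1.5) + (0)·(-0.5) + (-1)·(-0.5) + (3)·(1.5) + (-1)·(-2.5)) / 5 = 14/5 = 2.8
  s[X_2,X_2] = ((3.5)·(3.5) + (-1.5)·(-1.5) + (-0.5)·(-0.5) + (-0.5)·(-0.5) + (1.5)·(1.5) + (-2.5)·(-2.5)) / 5 = 23.5/5 = 4.7
  Sample standard deviations s_i = √(s[i,i]):
  s(X_1) = √(3.2) = 1.7889
  s(X_2) = √(4.7) = 2.1679

Step 3 — r_{ij} = s_{ij} / (s_i · s_j):
  r[X_1,X_1] = 1 (diagonal).
  r[X_1,X_2] = 2.8 / (1.7889 · 2.1679) = 2.8 / 3.8781 = 0.722
  r[X_2,X_2] = 1 (diagonal).

R is symmetric with unit diagonal. Assembling:

R = [[1, 0.722],
 [0.722, 1]]


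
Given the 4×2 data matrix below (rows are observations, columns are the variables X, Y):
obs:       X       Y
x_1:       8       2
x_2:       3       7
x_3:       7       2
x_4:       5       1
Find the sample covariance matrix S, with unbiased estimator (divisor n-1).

Step 1 — column means:
  mean(X) = (8 + 3 + 7 + 5) / 4 = 23/4 = 5.75
  mean(Y) = (2 + 7 + 2 + 1) / 4 = 12/4 = 3

Step 2 — sample covariance S[i,j] = (1/(n-1)) · Σ_k (x_{k,i} - mean_i) · (x_{k,j} - mean_j), with n-1 = 3.
  S[X,X] = ((2.25)·(2.25) + (-2.75)·(-2.75) + (1.25)·(1.25) + (-0.75)·(-0.75)) / 3 = 14.75/3 = 4.9167
  S[X,Y] = ((2.25)·(-1) + (-2.75)·(4) + (1.25)·(-1) + (-0.75)·(-2)) / 3 = -13/3 = -4.3333
  S[Y,Y] = ((-1)·(-1) + (4)·(4) + (-1)·(-1) + (-2)·(-2)) / 3 = 22/3 = 7.3333

S is symmetric (S[j,i] = S[i,j]). Assembling:

S = [[4.9167, -4.3333],
 [-4.3333, 7.3333]]


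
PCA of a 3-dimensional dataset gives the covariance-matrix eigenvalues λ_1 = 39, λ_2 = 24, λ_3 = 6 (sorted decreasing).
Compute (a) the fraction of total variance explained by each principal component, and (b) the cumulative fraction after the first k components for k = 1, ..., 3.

Step 1 — total variance = trace(Sigma) = Σ λ_i = 39 + 24 + 6 = 69.

Step 2 — fraction explained by component i = λ_i / Σ λ:
  PC1: 39/69 = 0.5652
  PC2: 24/69 = 0.3478
  PC3: 6/69 = 0.087

Step 3 — cumulative fraction after k components = (λ_1 + ... + λ_k) / Σ λ:
  k = 1: 39/69 = 0.5652
  k = 2: (39 + 24)/69 = 63/69 = 0.913
  k = 3: (39 + 24 + 6)/69 = 69/69 = 1

Summary (fraction, with percent):

explained: PC1 0.5652 (56.52%), PC2 0.3478 (34.78%), PC3 0.087 (8.7%);  cumulative: 0.5652, 0.913, 1


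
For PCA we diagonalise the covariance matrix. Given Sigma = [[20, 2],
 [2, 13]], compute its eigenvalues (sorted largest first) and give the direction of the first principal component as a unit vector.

Step 1 — characteristic polynomial of 2×2 Sigma:
  det(Sigma - λI) = λ² - trace · λ + det = 0.
  trace = 20 + 13 = 33, det = 20·13 - (2)² = 256.
Step 2 — discriminant:
  Δ = trace² - 4·det = 1089 - 1024 = 65.
Step 3 — eigenvalues:
  λ = (trace ± √Δ)/2 = (33 ± 8.0623)/2,
  λ_1 = 20.5311,  λ_2 = 12.4689.

Step 4 — unit eigenvector for λ_1: solve (Sigma - λ_1 I)v = 0. First row:
  (20 - 20.5311)·v_x + (2)·v_y = 0, i.e. (-0.5311)·v_x + (2)·v_y = 0,
  so v ∝ (b, λ_1 - a) = (2, 0.5311) = u.
  ||u|| = √((2)² + (0.5311)²) = √(4.2821) ≈ 2.0693,
  v_1 = u/||u|| ≈ (0.9665, 0.2567) (||v_1|| = 1).

λ_1 = 20.5311,  λ_2 = 12.4689;  v_1 ≈ (0.9665, 0.2567)


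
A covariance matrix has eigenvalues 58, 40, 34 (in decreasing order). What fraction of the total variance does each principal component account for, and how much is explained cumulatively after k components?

Step 1 — total variance = trace(Sigma) = Σ λ_i = 58 + 40 + 34 = 132.

Step 2 — fraction explained by component i = λ_i / Σ λ:
  PC1: 58/132 = 0.4394
  PC2: 40/132 = 0.303
  PC3: 34/132 = 0.2576

Step 3 — cumulative fraction after k components = (λ_1 + ... + λ_k) / Σ λ:
  k = 1: 58/132 = 0.4394
  k = 2: (58 + 40)/132 = 98/132 = 0.7424
  k = 3: (58 + 40 + 34)/132 = 132/132 = 1

Summary (fraction, with percent):

explained: PC1 0.4394 (43.94%), PC2 0.303 (30.3%), PC3 0.2576 (25.76%);  cumulative: 0.4394, 0.7424, 1


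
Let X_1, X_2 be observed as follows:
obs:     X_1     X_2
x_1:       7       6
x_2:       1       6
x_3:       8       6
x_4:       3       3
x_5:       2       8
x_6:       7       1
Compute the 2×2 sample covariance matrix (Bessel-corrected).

Step 1 — column means:
  mean(X_1) = (7 + 1 + 8 + 3 + 2 + 7) / 6 = 28/6 = 4.6667
  mean(X_2) = (6 + 6 + 6 + 3 + 8 + 1) / 6 = 30/6 = 5

Step 2 — sample covariance S[i,j] = (1/(n-1)) · Σ_k (x_{k,i} - mean_i) · (x_{k,j} - mean_j), with n-1 = 5.
  S[X_1,X_1] = ((2.3333)·(2.3333) + (-3.6667)·(-3.6667) + (3.3333)·(3.3333) + (-1.6667)·(-1.6667) + (-2.6667)·(-2.6667) + (2.3333)·(2.3333)) / 5 = 45.3333/5 = 9.0667
  S[X_1,X_2] = ((2.3333)·(1) + (-3.6667)·(1) + (3.3333)·(1) + (-1.6667)·(-2) + (-2.6667)·(3) + (2.3333)·(-4)) / 5 = -12/5 = -2.4
  S[X_2,X_2] = ((1)·(1) + (1)·(1) + (1)·(1) + (-2)·(-2) + (3)·(3) + (-4)·(-4)) / 5 = 32/5 = 6.4

S is symmetric (S[j,i] = S[i,j]). Assembling:

S = [[9.0667, -2.4],
 [-2.4, 6.4]]


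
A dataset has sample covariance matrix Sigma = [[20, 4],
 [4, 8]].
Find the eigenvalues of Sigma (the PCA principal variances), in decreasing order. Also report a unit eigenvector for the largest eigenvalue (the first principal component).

Step 1 — characteristic polynomial of 2×2 Sigma:
  det(Sigma - λI) = λ² - trace · λ + det = 0.
  trace = 20 + 8 = 28, det = 20·8 - (4)² = 144.
Step 2 — discriminant:
  Δ = trace² - 4·det = 784 - 576 = 208.
Step 3 — eigenvalues:
  λ = (trace ± √Δ)/2 = (28 ± 14.4222)/2,
  λ_1 = 21.2111,  λ_2 = 6.7889.

Step 4 — unit eigenvector for λ_1: solve (Sigma - λ_1 I)v = 0. First row:
  (20 - 21.2111)·v_x + (4)·v_y = 0, i.e. (-1.2111)·v_x + (4)·v_y = 0,
  so v ∝ (b, λ_1 - a) = (4, 1.2111) = u.
  ||u|| = √((4)² + (1.2111)²) = √(17.4668) ≈ 4.1793,
  v_1 = u/||u|| ≈ (0.9571, 0.2898) (||v_1|| = 1).

λ_1 = 21.2111,  λ_2 = 6.7889;  v_1 ≈ (0.9571, 0.2898)


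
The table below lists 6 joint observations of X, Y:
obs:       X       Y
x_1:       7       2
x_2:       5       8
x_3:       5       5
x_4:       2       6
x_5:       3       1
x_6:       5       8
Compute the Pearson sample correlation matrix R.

Step 1 — column means:
  mean(X) = (7 + 5 + 5 + 2 + 3 + 5) / 6 = 27/6 = 4.5
  mean(Y) = (2 + 8 + 5 + 6 + 1 + 8) / 6 = 30/6 = 5

Step 2 — sample variances and covariances s[i,j] = (1/(n-1)) · Σ_k (x_{k,i} - mean_i) · (x_{k,j} - mean_j), with n-1 = 5:
  s[X,X] = ((2.5)·(2.5) + (0.5)·(0.5) + (0.5)·(0.5) + (-2.5)·(-2.5) + (-1.5)·(-1.5) + (0.5)·(0.5)) / 5 = 15.5/5 = 3.1
  s[X,Y] = ((2.5)·(-3) + (0.5)·(3) + (0.5)·(0) + (-2.5)·(1) + (-1.5)·(-4) + (0.5)·(3)) / 5 = -1/5 = -0.2
  s[Y,Y] = ((-3)·(-3) + (3)·(3) + (0)·(0) + (1)·(1) + (-4)·(-4) + (3)·(3)) / 5 = 44/5 = 8.8
  Sample standard deviations s_i = √(s[i,i]):
  s(X) = √(3.1) = 1.7607
  s(Y) = √(8.8) = 2.9665

Step 3 — r_{ij} = s_{ij} / (s_i · s_j):
  r[X,X] = 1 (diagonal).
  r[X,Y] = -0.2 / (1.7607 · 2.9665) = -0.2 / 5.223 = -0.0383
  r[Y,Y] = 1 (diagonal).

R is symmetric with unit diagonal. Assembling:

R = [[1, -0.0383],
 [-0.0383, 1]]


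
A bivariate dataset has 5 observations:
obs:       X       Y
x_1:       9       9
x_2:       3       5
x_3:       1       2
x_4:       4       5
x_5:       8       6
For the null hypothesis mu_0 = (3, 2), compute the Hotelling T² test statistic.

Step 1 — sample mean vector:
  mean(X) = (9 + 3 + 1 + 4 + 8) / 5 = 25/5 = 5
  mean(Y) = (9 + 5 + 2 + 5 + 6) / 5 = 27/5 = 5.4
  x̄ = (5, 5.4),  deviation x̄ - mu_0 = (5, 5.4) - (3, 2) = (2, 3.4).

Step 2 — sample covariance matrix, S[i,j] = (1/(n-1)) · Σ_k (x_{k,i} - mean_i) · (x_{k,j} - mean_j), divisor n-1 = 4:
  S[X,X] = ((4)·(4) + (-2)·(-2) + (-4)·(-4) + (-1)·(-1) + (3)·(3)) / 4 = 46/4 = 11.5
  S[X,Y] = ((4)·(3.6) + (-2)·(-0.4) + (-4)·(-3.4) + (-1)·(-0.4) + (3)·(0.6)) / 4 = 31/4 = 7.75
  S[Y,Y] = ((3.6)·(3.6) + (-0.4)·(-0.4) + (-3.4)·(-3.4) + (-0.4)·(-0.4) + (0.6)·(0.6)) / 4 = 25.2/4 = 6.3
  S = [[11.5, 7.75],
 [7.75, 6.3]].

Step 3 — invert S. det(S) = 11.5·6.3 - (7.75)² = 12.3875.
  S^{-1} = (1/det) · [[d, -b], [-b, a]] = [[0.5086, -0.6256],
 [-0.6256, 0.9284]].

Step 4 — quadratic form (x̄ - mu_0)^T · S^{-1} · (x̄ - mu_0):
  S^{-1} · (x̄ - mu_0) = (-1.11, 1.9051),
  (x̄ - mu_0)^T · [...] = (2)·(-1.11) + (3.4)·(1.9051) = 4.2575.

Step 5 — scale by n: T² = 5 · 4.2575 = 21.2876.

T² ≈ 21.2876


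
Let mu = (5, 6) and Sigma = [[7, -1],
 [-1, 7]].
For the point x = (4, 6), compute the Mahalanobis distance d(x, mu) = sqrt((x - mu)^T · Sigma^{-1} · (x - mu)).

Step 1 — centre the observation: (x - mu) = (-1, 0).

Step 2 — invert Sigma. det(Sigma) = 7·7 - (-1)² = 48.
  Sigma^{-1} = (1/det) · [[d, -b], [-b, a]] = [[0.1458, 0.0208],
 [0.0208, 0.1458]].

Step 3 — form the quadratic (x - mu)^T · Sigma^{-1} · (x - mu):
  Sigma^{-1} · (x - mu) = (-0.1458, -0.0208).
  (x - mu)^T · [Sigma^{-1} · (x - mu)] = (-1)·(-0.1458) + (0)·(-0.0208) = 0.1458.

Step 4 — take square root: d = √(0.1458) ≈ 0.3819.

d(x, mu) = √(0.1458) ≈ 0.3819


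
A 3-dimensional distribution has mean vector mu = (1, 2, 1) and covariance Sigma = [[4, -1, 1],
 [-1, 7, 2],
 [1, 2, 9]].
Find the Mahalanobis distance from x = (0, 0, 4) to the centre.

Step 1 — centre the observation: (x - mu) = (-1, -2, 3).

Step 2 — invert Sigma (cofactor / det for 3×3, or solve directly):
  Sigma^{-1} = [[0.2731, 0.0509, -0.0417],
 [0.0509, 0.162, -0.0417],
 [-0.0417, -0.0417, 0.125]].

Step 3 — form the quadratic (x - mu)^T · Sigma^{-1} · (x - mu):
  Sigma^{-1} · (x - mu) = (-0.5, -0.5, 0.5).
  (x - mu)^T · [Sigma^{-1} · (x - mu)] = (-1)·(-0.5) + (-2)·(-0.5) + (3)·(0.5) = 3.

Step 4 — take square root: d = √(3) ≈ 1.7321.

d(x, mu) = √(3) ≈ 1.7321


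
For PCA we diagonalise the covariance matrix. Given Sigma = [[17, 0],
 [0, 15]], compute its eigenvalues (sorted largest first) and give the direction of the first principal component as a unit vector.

Step 1 — characteristic polynomial of 2×2 Sigma:
  det(Sigma - λI) = λ² - trace · λ + det = 0.
  trace = 17 + 15 = 32, det = 17·15 - (0)² = 255.
Step 2 — discriminant:
  Δ = trace² - 4·det = 1024 - 1020 = 4.
Step 3 — eigenvalues:
  λ = (trace ± √Δ)/2 = (32 ± 2)/2,
  λ_1 = 17,  λ_2 = 15.

Step 4 — unit eigenvector for λ_1: Sigma is diagonal, so its eigenvectors are the coordinate axes. λ_1 = 17 is the diagonal entry on the first coordinate axis, hence
  v_1 = (1, 0) (||v_1|| = 1).

λ_1 = 17,  λ_2 = 15;  v_1 ≈ (1, 0)


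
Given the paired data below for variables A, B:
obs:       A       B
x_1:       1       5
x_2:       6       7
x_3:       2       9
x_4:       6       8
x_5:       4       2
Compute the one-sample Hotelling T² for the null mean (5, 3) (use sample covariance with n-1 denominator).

Step 1 — sample mean vector:
  mean(A) = (1 + 6 + 2 + 6 + 4) / 5 = 19/5 = 3.8
  mean(B) = (5 + 7 + 9 + 8 + 2) / 5 = 31/5 = 6.2
  x̄ = (3.8, 6.2),  deviation x̄ - mu_0 = (3.8, 6.2) - (5, 3) = (-1.2, 3.2).

Step 2 — sample covariance matrix, S[i,j] = (1/(n-1)) · Σ_k (x_{k,i} - mean_i) · (x_{k,j} - mean_j), divisor n-1 = 4:
  S[A,A] = ((-2.8)·(-2.8) + (2.2)·(2.2) + (-1.8)·(-1.8) + (2.2)·(2.2) + (0.2)·(0.2)) / 4 = 20.8/4 = 5.2
  S[A,B] = ((-2.8)·(-1.2) + (2.2)·(0.8) + (-1.8)·(2.8) + (2.2)·(1.8) + (0.2)·(-4.2)) / 4 = 3.2/4 = 0.8
  S[B,B] = ((-1.2)·(-1.2) + (0.8)·(0.8) + (2.8)·(2.8) + (1.8)·(1.8) + (-4.2)·(-4.2)) / 4 = 30.8/4 = 7.7
  S = [[5.2, 0.8],
 [0.8, 7.7]].

Step 3 — invert S. det(S) = 5.2·7.7 - (0.8)² = 39.4.
  S^{-1} = (1/det) · [[d, -b], [-b, a]] = [[0.1954, -0.0203],
 [-0.0203, 0.132]].

Step 4 — quadratic form (x̄ - mu_0)^T · S^{-1} · (x̄ - mu_0):
  S^{-1} · (x̄ - mu_0) = (-0.2995, 0.4467),
  (x̄ - mu_0)^T · [...] = (-1.2)·(-0.2995) + (3.2)·(0.4467) = 1.7888.

Step 5 — scale by n: T² = 5 · 1.7888 = 8.9442.

T² ≈ 8.9442


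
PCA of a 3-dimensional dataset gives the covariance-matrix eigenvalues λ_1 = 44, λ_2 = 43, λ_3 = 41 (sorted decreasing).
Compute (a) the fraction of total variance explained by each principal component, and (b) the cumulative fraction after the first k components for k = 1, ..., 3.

Step 1 — total variance = trace(Sigma) = Σ λ_i = 44 + 43 + 41 = 128.

Step 2 — fraction explained by component i = λ_i / Σ λ:
  PC1: 44/128 = 0.3438
  PC2: 43/128 = 0.3359
  PC3: 41/128 = 0.3203

Step 3 — cumulative fraction after k components = (λ_1 + ... + λ_k) / Σ λ:
  k = 1: 44/128 = 0.3438
  k = 2: (44 + 43)/128 = 87/128 = 0.6797
  k = 3: (44 + 43 + 41)/128 = 128/128 = 1

Summary (fraction, with percent):

explained: PC1 0.3438 (34.38%), PC2 0.3359 (33.59%), PC3 0.3203 (32.03%);  cumulative: 0.3438, 0.6797, 1


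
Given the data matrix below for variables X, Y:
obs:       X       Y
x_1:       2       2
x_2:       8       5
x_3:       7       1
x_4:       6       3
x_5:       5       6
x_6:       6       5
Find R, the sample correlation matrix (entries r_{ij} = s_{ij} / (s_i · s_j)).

Step 1 — column means:
  mean(X) = (2 + 8 + 7 + 6 + 5 + 6) / 6 = 34/6 = 5.6667
  mean(Y) = (2 + 5 + 1 + 3 + 6 + 5) / 6 = 22/6 = 3.6667

Step 2 — sample variances and covariances s[i,j] = (1/(n-1)) · Σ_k (x_{k,i} - mean_i) · (x_{k,j} - mean_j), with n-1 = 5:
  s[X,X] = ((-3.6667)·(-3.6667) + (2.3333)·(2.3333) + (1.3333)·(1.3333) + (0.3333)·(0.3333) + (-0.6667)·(-0.6667) + (0.3333)·(0.3333)) / 5 = 21.3333/5 = 4.2667
  s[X,Y] = ((-3.6667)·(-1.6667) + (2.3333)·(1.3333) + (1.3333)·(-2.6667) + (0.3333)·(-0.6667) + (-0.6667)·(2.3333) + (0.3333)·(1.3333)) / 5 = 4.3333/5 = 0.8667
  s[Y,Y] = ((-1.6667)·(-1.6667) + (1.3333)·(1.3333) + (-2.6667)·(-2.6667) + (-0.6667)·(-0.6667) + (2.3333)·(2.3333) + (1.3333)·(1.3333)) / 5 = 19.3333/5 = 3.8667
  Sample standard deviations s_i = √(s[i,i]):
  s(X) = √(4.2667) = 2.0656
  s(Y) = √(3.8667) = 1.9664

Step 3 — r_{ij} = s_{ij} / (s_i · s_j):
  r[X,X] = 1 (diagonal).
  r[X,Y] = 0.8667 / (2.0656 · 1.9664) = 0.8667 / 4.0617 = 0.2134
  r[Y,Y] = 1 (diagonal).

R is symmetric with unit diagonal. Assembling:

R = [[1, 0.2134],
 [0.2134, 1]]


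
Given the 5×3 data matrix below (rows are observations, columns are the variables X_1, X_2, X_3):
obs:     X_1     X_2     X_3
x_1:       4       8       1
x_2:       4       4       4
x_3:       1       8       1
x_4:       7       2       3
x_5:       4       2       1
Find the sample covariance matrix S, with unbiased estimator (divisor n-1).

Step 1 — column means:
  mean(X_1) = (4 + 4 + 1 + 7 + 4) / 5 = 20/5 = 4
  mean(X_2) = (8 + 4 + 8 + 2 + 2) / 5 = 24/5 = 4.8
  mean(X_3) = (1 + 4 + 1 + 3 + 1) / 5 = 10/5 = 2

Step 2 — sample covariance S[i,j] = (1/(n-1)) · Σ_k (x_{k,i} - mean_i) · (x_{k,j} - mean_j), with n-1 = 4.
  S[X_1,X_1] = ((0)·(0) + (0)·(0) + (-3)·(-3) + (3)·(3) + (0)·(0)) / 4 = 18/4 = 4.5
  S[X_1,X_2] = ((0)·(3.2) + (0)·(-0.8) + (-3)·(3.2) + (3)·(-2.8) + (0)·(-2.8)) / 4 = -18/4 = -4.5
  S[X_1,X_3] = ((0)·(-1) + (0)·(2) + (-3)·(-1) + (3)·(1) + (0)·(-1)) / 4 = 6/4 = 1.5
  S[X_2,X_2] = ((3.2)·(3.2) + (-0.8)·(-0.8) + (3.2)·(3.2) + (-2.8)·(-2.8) + (-2.8)·(-2.8)) / 4 = 36.8/4 = 9.2
  S[X_2,X_3] = ((3.2)·(-1) + (-0.8)·(2) + (3.2)·(-1) + (-2.8)·(1) + (-2.8)·(-1)) / 4 = -8/4 = -2
  S[X_3,X_3] = ((-1)·(-1) + (2)·(2) + (-1)·(-1) + (1)·(1) + (-1)·(-1)) / 4 = 8/4 = 2

S is symmetric (S[j,i] = S[i,j]). Assembling:

S = [[4.5, -4.5, 1.5],
 [-4.5, 9.2, -2],
 [1.5, -2, 2]]


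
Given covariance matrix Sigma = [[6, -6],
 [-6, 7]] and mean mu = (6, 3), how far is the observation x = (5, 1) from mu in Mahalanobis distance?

Step 1 — centre the observation: (x - mu) = (-1, -2).

Step 2 — invert Sigma. det(Sigma) = 6·7 - (-6)² = 6.
  Sigma^{-1} = (1/det) · [[d, -b], [-b, a]] = [[1.1667, 1],
 [1, 1]].

Step 3 — form the quadratic (x - mu)^T · Sigma^{-1} · (x - mu):
  Sigma^{-1} · (x - mu) = (-3.1667, -3).
  (x - mu)^T · [Sigma^{-1} · (x - mu)] = (-1)·(-3.1667) + (-2)·(-3) = 9.1667.

Step 4 — take square root: d = √(9.1667) ≈ 3.0277.

d(x, mu) = √(9.1667) ≈ 3.0277


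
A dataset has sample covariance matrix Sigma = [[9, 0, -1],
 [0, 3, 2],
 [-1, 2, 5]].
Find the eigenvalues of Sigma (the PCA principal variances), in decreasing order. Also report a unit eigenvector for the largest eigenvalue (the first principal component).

Step 1 — characteristic polynomial p(λ) = det(λI - Sigma) = λ³ - tr·λ² + c_1·λ - det, where tr = trace, c_1 = sum of the principal 2×2 minors, det = det(Sigma):
  tr = 9 + 3 + 5 = 17,
  c_1 = (9·3 - (0)²) + (9·5 - (-1)²) + (3·5 - (2)²) = 27 + 44 + 11 = 82,
  det = 9·(3·5 - (2)²) - (0)·((0)·5 - (2)·(-1)) + (-1)·((0)·(2) - 3·(-1)) = 9·(11) - (0)·(2) + (-1)·(3) = 96.
  So p(λ) = λ³ - 17λ² + 82λ - 96.
Step 2 — look for an integer root (rational root theorem: any rational root is an integer divisor of 96). Testing λ = 6:
  p(6) = 216 - 612 + 492 - 96 = 0  ✓
  Dividing out (λ - 6): p(λ) = (λ - 6)(λ² - 11λ + 16).
Step 3 — remaining eigenvalues from the quadratic λ² - 11λ + 16 = 0:
  Δ = 11² - 4·16 = 121 - 64 = 57,  λ = (11 ± √57)/2 = (11 ± 7.5498)/2 ≈ 9.2749 or 1.7251.
  Sorted: λ_1 = 9.2749,  λ_2 = 6,  λ_3 = 1.7251  (check: sum = 17 = tr ✓).

Step 4 — unit eigenvector for λ_1 ≈ 9.2749: v spans the null space of (Sigma - λ_1 I), whose rows are
  r_1 = (-0.2749, 0, -1),  r_2 = (0, -6.2749, 2),  r_3 = (-1, 2, -4.2749).
  v is orthogonal to every row, so take v ∝ r_1 × r_2 = ((0)·(2) - (-1)·(-6.2749), (-1)·(0) - (-0.2749)·(2), (-0.2749)·(-6.2749) - (0)·(0)) ≈ (-6.2749, 0.5498, 1.7251).
  Rescale (multiply by -1 so the first nonzero entry is positive): u = (6.2749, -0.5498, -1.7251).
  ||u|| = √((6.2749)² + (-0.5498)² + (-1.7251)²) = √(42.6528) ≈ 6.5309,  v_1 = u/||u|| ≈ (0.9608, -0.0842, -0.2641) (||v_1|| = 1).

λ_1 = 9.2749,  λ_2 = 6,  λ_3 = 1.7251;  v_1 ≈ (0.9608, -0.0842, -0.2641)


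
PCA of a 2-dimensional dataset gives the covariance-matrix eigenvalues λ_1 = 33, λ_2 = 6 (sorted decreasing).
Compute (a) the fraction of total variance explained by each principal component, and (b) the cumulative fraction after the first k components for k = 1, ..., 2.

Step 1 — total variance = trace(Sigma) = Σ λ_i = 33 + 6 = 39.

Step 2 — fraction explained by component i = λ_i / Σ λ:
  PC1: 33/39 = 0.8462
  PC2: 6/39 = 0.1538

Step 3 — cumulative fraction after k components = (λ_1 + ... + λ_k) / Σ λ:
  k = 1: 33/39 = 0.8462
  k = 2: (33 + 6)/39 = 39/39 = 1

Summary (fraction, with percent):

explained: PC1 0.8462 (84.62%), PC2 0.1538 (15.38%);  cumulative: 0.8462, 1


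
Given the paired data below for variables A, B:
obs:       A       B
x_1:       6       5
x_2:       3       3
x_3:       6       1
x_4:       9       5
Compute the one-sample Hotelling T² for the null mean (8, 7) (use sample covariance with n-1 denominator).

Step 1 — sample mean vector:
  mean(A) = (6 + 3 + 6 + 9) / 4 = 24/4 = 6
  mean(B) = (5 + 3 + 1 + 5) / 4 = 14/4 = 3.5
  x̄ = (6, 3.5),  deviation x̄ - mu_0 = (6, 3.5) - (8, 7) = (-2, -3.5).

Step 2 — sample covariance matrix, S[i,j] = (1/(n-1)) · Σ_k (x_{k,i} - mean_i) · (x_{k,j} - mean_j), divisor n-1 = 3:
  S[A,A] = ((0)·(0) + (-3)·(-3) + (0)·(0) + (3)·(3)) / 3 = 18/3 = 6
  S[A,B] = ((0)·(1.5) + (-3)·(-0.5) + (0)·(-2.5) + (3)·(1.5)) / 3 = 6/3 = 2
  S[B,B] = ((1.5)·(1.5) + (-0.5)·(-0.5) + (-2.5)·(-2.5) + (1.5)·(1.5)) / 3 = 11/3 = 3.6667
  S = [[6, 2],
 [2, 3.6667]].

Step 3 — invert S. det(S) = 6·3.6667 - (2)² = 18.
  S^{-1} = (1/det) · [[d, -b], [-b, a]] = [[0.2037, -0.1111],
 [-0.1111, 0.3333]].

Step 4 — quadratic form (x̄ - mu_0)^T · S^{-1} · (x̄ - mu_0):
  S^{-1} · (x̄ - mu_0) = (-0.0185, -0.9444),
  (x̄ - mu_0)^T · [...] = (-2)·(-0.0185) + (-3.5)·(-0.9444) = 3.3426.

Step 5 — scale by n: T² = 4 · 3.3426 = 13.3704.

T² ≈ 13.3704


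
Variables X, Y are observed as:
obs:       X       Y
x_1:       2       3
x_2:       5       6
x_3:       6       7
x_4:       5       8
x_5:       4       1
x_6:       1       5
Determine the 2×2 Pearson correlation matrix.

Step 1 — column means:
  mean(X) = (2 + 5 + 6 + 5 + 4 + 1) / 6 = 23/6 = 3.8333
  mean(Y) = (3 + 6 + 7 + 8 + 1 + 5) / 6 = 30/6 = 5

Step 2 — sample variances and covariances s[i,j] = (1/(n-1)) · Σ_k (x_{k,i} - mean_i) · (x_{k,j} - mean_j), with n-1 = 5:
  s[X,X] = ((-1.8333)·(-1.8333) + (1.1667)·(1.1667) + (2.1667)·(2.1667) + (1.1667)·(1.1667) + (0.1667)·(0.1667) + (-2.8333)·(-2.8333)) / 5 = 18.8333/5 = 3.7667
  s[X,Y] = ((-1.8333)·(-2) + (1.1667)·(1) + (2.1667)·(2) + (1.1667)·(3) + (0.1667)·(-4) + (-2.8333)·(0)) / 5 = 12/5 = 2.4
  s[Y,Y] = ((-2)·(-2) + (1)·(1) + (2)·(2) + (3)·(3) + (-4)·(-4) + (0)·(0)) / 5 = 34/5 = 6.8
  Sample standard deviations s_i = √(s[i,i]):
  s(X) = √(3.7667) = 1.9408
  s(Y) = √(6.8) = 2.6077

Step 3 — r_{ij} = s_{ij} / (s_i · s_j):
  r[X,X] = 1 (diagonal).
  r[X,Y] = 2.4 / (1.9408 · 2.6077) = 2.4 / 5.061 = 0.4742
  r[Y,Y] = 1 (diagonal).

R is symmetric with unit diagonal. Assembling:

R = [[1, 0.4742],
 [0.4742, 1]]


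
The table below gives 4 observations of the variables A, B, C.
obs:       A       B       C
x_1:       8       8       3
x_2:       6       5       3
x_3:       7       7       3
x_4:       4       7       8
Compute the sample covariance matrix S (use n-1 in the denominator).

Step 1 — column means:
  mean(A) = (8 + 6 + 7 + 4) / 4 = 25/4 = 6.25
  mean(B) = (8 + 5 + 7 + 7) / 4 = 27/4 = 6.75
  mean(C) = (3 + 3 + 3 + 8) / 4 = 17/4 = 4.25

Step 2 — sample covariance S[i,j] = (1/(n-1)) · Σ_k (x_{k,i} - mean_i) · (x_{k,j} - mean_j), with n-1 = 3.
  S[A,A] = ((1.75)·(1.75) + (-0.25)·(-0.25) + (0.75)·(0.75) + (-2.25)·(-2.25)) / 3 = 8.75/3 = 2.9167
  S[A,B] = ((1.75)·(1.25) + (-0.25)·(-1.75) + (0.75)·(0.25) + (-2.25)·(0.25)) / 3 = 2.25/3 = 0.75
  S[A,C] = ((1.75)·(-1.25) + (-0.25)·(-1.25) + (0.75)·(-1.25) + (-2.25)·(3.75)) / 3 = -11.25/3 = -3.75
  S[B,B] = ((1.25)·(1.25) + (-1.75)·(-1.75) + (0.25)·(0.25) + (0.25)·(0.25)) / 3 = 4.75/3 = 1.5833
  S[B,C] = ((1.25)·(-1.25) + (-1.75)·(-1.25) + (0.25)·(-1.25) + (0.25)·(3.75)) / 3 = 1.25/3 = 0.4167
  S[C,C] = ((-1.25)·(-1.25) + (-1.25)·(-1.25) + (-1.25)·(-1.25) + (3.75)·(3.75)) / 3 = 18.75/3 = 6.25

S is symmetric (S[j,i] = S[i,j]). Assembling:

S = [[2.9167, 0.75, -3.75],
 [0.75, 1.5833, 0.4167],
 [-3.75, 0.4167, 6.25]]


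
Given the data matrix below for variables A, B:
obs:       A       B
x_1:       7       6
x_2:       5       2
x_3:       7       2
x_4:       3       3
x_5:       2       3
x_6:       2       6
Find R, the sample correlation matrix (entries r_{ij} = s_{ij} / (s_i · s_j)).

Step 1 — column means:
  mean(A) = (7 + 5 + 7 + 3 + 2 + 2) / 6 = 26/6 = 4.3333
  mean(B) = (6 + 2 + 2 + 3 + 3 + 6) / 6 = 22/6 = 3.6667

Step 2 — sample variances and covariances s[i,j] = (1/(n-1)) · Σ_k (x_{k,i} - mean_i) · (x_{k,j} - mean_j), with n-1 = 5:
  s[A,A] = ((2.6667)·(2.6667) + (0.6667)·(0.6667) + (2.6667)·(2.6667) + (-1.3333)·(-1.3333) + (-2.3333)·(-2.3333) + (-2.3333)·(-2.3333)) / 5 = 27.3333/5 = 5.4667
  s[A,B] = ((2.6667)·(2.3333) + (0.6667)·(-1.6667) + (2.6667)·(-1.6667) + (-1.3333)·(-0.6667) + (-2.3333)·(-0.6667) + (-2.3333)·(2.3333)) / 5 = -2.3333/5 = -0.4667
  s[B,B] = ((2.3333)·(2.3333) + (-1.6667)·(-1.6667) + (-1.6667)·(-1.6667) + (-0.6667)·(-0.6667) + (-0.6667)·(-0.6667) + (2.3333)·(2.3333)) / 5 = 17.3333/5 = 3.4667
  Sample standard deviations s_i = √(s[i,i]):
  s(A) = √(5.4667) = 2.3381
  s(B) = √(3.4667) = 1.8619

Step 3 — r_{ij} = s_{ij} / (s_i · s_j):
  r[A,A] = 1 (diagonal).
  r[A,B] = -0.4667 / (2.3381 · 1.8619) = -0.4667 / 4.3533 = -0.1072
  r[B,B] = 1 (diagonal).

R is symmetric with unit diagonal. Assembling:

R = [[1, -0.1072],
 [-0.1072, 1]]


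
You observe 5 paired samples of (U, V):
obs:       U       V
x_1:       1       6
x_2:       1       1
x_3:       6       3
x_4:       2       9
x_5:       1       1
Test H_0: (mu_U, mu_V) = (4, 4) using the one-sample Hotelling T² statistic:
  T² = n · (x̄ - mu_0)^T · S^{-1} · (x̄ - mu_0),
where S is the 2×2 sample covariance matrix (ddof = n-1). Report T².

Step 1 — sample mean vector:
  mean(U) = (1 + 1 + 6 + 2 + 1) / 5 = 11/5 = 2.2
  mean(V) = (6 + 1 + 3 + 9 + 1) / 5 = 20/5 = 4
  x̄ = (2.2, 4),  deviation x̄ - mu_0 = (2.2, 4) - (4, 4) = (-1.8, 0).

Step 2 — sample covariance matrix, S[i,j] = (1/(n-1)) · Σ_k (x_{k,i} - mean_i) · (x_{k,j} - mean_j), divisor n-1 = 4:
  S[U,U] = ((-1.2)·(-1.2) + (-1.2)·(-1.2) + (3.8)·(3.8) + (-0.2)·(-0.2) + (-1.2)·(-1.2)) / 4 = 18.8/4 = 4.7
  S[U,V] = ((-1.2)·(2) + (-1.2)·(-3) + (3.8)·(-1) + (-0.2)·(5) + (-1.2)·(-3)) / 4 = 0/4 = 0
  S[V,V] = ((2)·(2) + (-3)·(-3) + (-1)·(-1) + (5)·(5) + (-3)·(-3)) / 4 = 48/4 = 12
  S = [[4.7, 0],
 [0, 12]].

Step 3 — invert S. det(S) = 4.7·12 - (0)² = 56.4.
  S^{-1} = (1/det) · [[d, -b], [-b, a]] = [[0.2128, 0],
 [0, 0.0833]].

Step 4 — quadratic form (x̄ - mu_0)^T · S^{-1} · (x̄ - mu_0):
  S^{-1} · (x̄ - mu_0) = (-0.383, 0),
  (x̄ - mu_0)^T · [...] = (-1.8)·(-0.383) + (0)·(0) = 0.6894.

Step 5 — scale by n: T² = 5 · 0.6894 = 3.4468.

T² ≈ 3.4468


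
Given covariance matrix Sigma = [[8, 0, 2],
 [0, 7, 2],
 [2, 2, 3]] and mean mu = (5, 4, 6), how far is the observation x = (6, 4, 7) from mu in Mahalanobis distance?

Step 1 — centre the observation: (x - mu) = (1, 0, 1).

Step 2 — invert Sigma (cofactor / det for 3×3, or solve directly):
  Sigma^{-1} = [[0.1574, 0.037, -0.1296],
 [0.037, 0.1852, -0.1481],
 [-0.1296, -0.1481, 0.5185]].

Step 3 — form the quadratic (x - mu)^T · Sigma^{-1} · (x - mu):
  Sigma^{-1} · (x - mu) = (0.0278, -0.1111, 0.3889).
  (x - mu)^T · [Sigma^{-1} · (x - mu)] = (1)·(0.0278) + (0)·(-0.1111) + (1)·(0.3889) = 0.4167.

Step 4 — take square root: d = √(0.4167) ≈ 0.6455.

d(x, mu) = √(0.4167) ≈ 0.6455


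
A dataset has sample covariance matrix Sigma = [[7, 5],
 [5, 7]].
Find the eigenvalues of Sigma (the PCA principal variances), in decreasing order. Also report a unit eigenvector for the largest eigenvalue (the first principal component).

Step 1 — characteristic polynomial of 2×2 Sigma:
  det(Sigma - λI) = λ² - trace · λ + det = 0.
  trace = 7 + 7 = 14, det = 7·7 - (5)² = 24.
Step 2 — discriminant:
  Δ = trace² - 4·det = 196 - 96 = 100.
Step 3 — eigenvalues:
  λ = (trace ± √Δ)/2 = (14 ± 10)/2,
  λ_1 = 12,  λ_2 = 2.

Step 4 — unit eigenvector for λ_1: solve (Sigma - λ_1 I)v = 0. First row:
  (7 - 12)·v_x + (5)·v_y = 0, i.e. (-5)·v_x + (5)·v_y = 0,
  so v ∝ (b, λ_1 - a) = (5, 5) = u.
  ||u|| = √((5)² + (5)²) = √(50) ≈ 7.0711,
  v_1 = u/||u|| ≈ (0.7071, 0.7071) (||v_1|| = 1).

λ_1 = 12,  λ_2 = 2;  v_1 ≈ (0.7071, 0.7071)


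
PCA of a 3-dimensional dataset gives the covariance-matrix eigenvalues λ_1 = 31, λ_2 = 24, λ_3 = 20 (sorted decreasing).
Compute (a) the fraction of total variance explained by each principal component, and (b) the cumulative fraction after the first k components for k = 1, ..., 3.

Step 1 — total variance = trace(Sigma) = Σ λ_i = 31 + 24 + 20 = 75.

Step 2 — fraction explained by component i = λ_i / Σ λ:
  PC1: 31/75 = 0.4133
  PC2: 24/75 = 0.32
  PC3: 20/75 = 0.2667

Step 3 — cumulative fraction after k components = (λ_1 + ... + λ_k) / Σ λ:
  k = 1: 31/75 = 0.4133
  k = 2: (31 + 24)/75 = 55/75 = 0.7333
  k = 3: (31 + 24 + 20)/75 = 75/75 = 1

Summary (fraction, with percent):

explained: PC1 0.4133 (41.33%), PC2 0.32 (32%), PC3 0.2667 (26.67%);  cumulative: 0.4133, 0.7333, 1


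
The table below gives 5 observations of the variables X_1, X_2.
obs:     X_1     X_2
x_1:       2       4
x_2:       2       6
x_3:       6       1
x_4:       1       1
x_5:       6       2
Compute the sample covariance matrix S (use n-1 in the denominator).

Step 1 — column means:
  mean(X_1) = (2 + 2 + 6 + 1 + 6) / 5 = 17/5 = 3.4
  mean(X_2) = (4 + 6 + 1 + 1 + 2) / 5 = 14/5 = 2.8

Step 2 — sample covariance S[i,j] = (1/(n-1)) · Σ_k (x_{k,i} - mean_i) · (x_{k,j} - mean_j), with n-1 = 4.
  S[X_1,X_1] = ((-1.4)·(-1.4) + (-1.4)·(-1.4) + (2.6)·(2.6) + (-2.4)·(-2.4) + (2.6)·(2.6)) / 4 = 23.2/4 = 5.8
  S[X_1,X_2] = ((-1.4)·(1.2) + (-1.4)·(3.2) + (2.6)·(-1.8) + (-2.4)·(-1.8) + (2.6)·(-0.8)) / 4 = -8.6/4 = -2.15
  S[X_2,X_2] = ((1.2)·(1.2) + (3.2)·(3.2) + (-1.8)·(-1.8) + (-1.8)·(-1.8) + (-0.8)·(-0.8)) / 4 = 18.8/4 = 4.7

S is symmetric (S[j,i] = S[i,j]). Assembling:

S = [[5.8, -2.15],
 [-2.15, 4.7]]


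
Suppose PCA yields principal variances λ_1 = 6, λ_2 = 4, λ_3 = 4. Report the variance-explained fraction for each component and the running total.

Step 1 — total variance = trace(Sigma) = Σ λ_i = 6 + 4 + 4 = 14.

Step 2 — fraction explained by component i = λ_i / Σ λ:
  PC1: 6/14 = 0.4286
  PC2: 4/14 = 0.2857
  PC3: 4/14 = 0.2857

Step 3 — cumulative fraction after k components = (λ_1 + ... + λ_k) / Σ λ:
  k = 1: 6/14 = 0.4286
  k = 2: (6 + 4)/14 = 10/14 = 0.7143
  k = 3: (6 + 4 + 4)/14 = 14/14 = 1

Summary (fraction, with percent):

explained: PC1 0.4286 (42.86%), PC2 0.2857 (28.57%), PC3 0.2857 (28.57%);  cumulative: 0.4286, 0.7143, 1


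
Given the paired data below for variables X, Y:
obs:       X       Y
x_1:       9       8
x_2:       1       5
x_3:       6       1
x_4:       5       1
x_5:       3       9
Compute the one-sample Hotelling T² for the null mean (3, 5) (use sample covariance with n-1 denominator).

Step 1 — sample mean vector:
  mean(X) = (9 + 1 + 6 + 5 + 3) / 5 = 24/5 = 4.8
  mean(Y) = (8 + 5 + 1 + 1 + 9) / 5 = 24/5 = 4.8
  x̄ = (4.8, 4.8),  deviation x̄ - mu_0 = (4.8, 4.8) - (3, 5) = (1.8, -0.2).

Step 2 — sample covariance matrix, S[i,j] = (1/(n-1)) · Σ_k (x_{k,i} - mean_i) · (x_{k,j} - mean_j), divisor n-1 = 4:
  S[X,X] = ((4.2)·(4.2) + (-3.8)·(-3.8) + (1.2)·(1.2) + (0.2)·(0.2) + (-1.8)·(-1.8)) / 4 = 36.8/4 = 9.2
  S[X,Y] = ((4.2)·(3.2) + (-3.8)·(0.2) + (1.2)·(-3.8) + (0.2)·(-3.8) + (-1.8)·(4.2)) / 4 = -0.2/4 = -0.05
  S[Y,Y] = ((3.2)·(3.2) + (0.2)·(0.2) + (-3.8)·(-3.8) + (-3.8)·(-3.8) + (4.2)·(4.2)) / 4 = 56.8/4 = 14.2
  S = [[9.2, -0.05],
 [-0.05, 14.2]].

Step 3 — invert S. det(S) = 9.2·14.2 - (-0.05)² = 130.6375.
  S^{-1} = (1/det) · [[d, -b], [-b, a]] = [[0.1087, 0.0004],
 [0.0004, 0.0704]].

Step 4 — quadratic form (x̄ - mu_0)^T · S^{-1} · (x̄ - mu_0):
  S^{-1} · (x̄ - mu_0) = (0.1956, -0.0134),
  (x̄ - mu_0)^T · [...] = (1.8)·(0.1956) + (-0.2)·(-0.0134) = 0.3547.

Step 5 — scale by n: T² = 5 · 0.3547 = 1.7736.

T² ≈ 1.7736


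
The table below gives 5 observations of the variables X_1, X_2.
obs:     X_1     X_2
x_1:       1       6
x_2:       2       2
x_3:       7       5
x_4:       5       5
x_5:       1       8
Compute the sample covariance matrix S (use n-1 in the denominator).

Step 1 — column means:
  mean(X_1) = (1 + 2 + 7 + 5 + 1) / 5 = 16/5 = 3.2
  mean(X_2) = (6 + 2 + 5 + 5 + 8) / 5 = 26/5 = 5.2

Step 2 — sample covariance S[i,j] = (1/(n-1)) · Σ_k (x_{k,i} - mean_i) · (x_{k,j} - mean_j), with n-1 = 4.
  S[X_1,X_1] = ((-2.2)·(-2.2) + (-1.2)·(-1.2) + (3.8)·(3.8) + (1.8)·(1.8) + (-2.2)·(-2.2)) / 4 = 28.8/4 = 7.2
  S[X_1,X_2] = ((-2.2)·(0.8) + (-1.2)·(-3.2) + (3.8)·(-0.2) + (1.8)·(-0.2) + (-2.2)·(2.8)) / 4 = -5.2/4 = -1.3
  S[X_2,X_2] = ((0.8)·(0.8) + (-3.2)·(-3.2) + (-0.2)·(-0.2) + (-0.2)·(-0.2) + (2.8)·(2.8)) / 4 = 18.8/4 = 4.7

S is symmetric (S[j,i] = S[i,j]). Assembling:

S = [[7.2, -1.3],
 [-1.3, 4.7]]


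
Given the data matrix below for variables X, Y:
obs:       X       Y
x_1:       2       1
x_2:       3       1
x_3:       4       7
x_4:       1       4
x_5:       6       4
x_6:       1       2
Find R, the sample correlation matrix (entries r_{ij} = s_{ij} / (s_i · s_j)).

Step 1 — column means:
  mean(X) = (2 + 3 + 4 + 1 + 6 + 1) / 6 = 17/6 = 2.8333
  mean(Y) = (1 + 1 + 7 + 4 + 4 + 2) / 6 = 19/6 = 3.1667

Step 2 — sample variances and covariances s[i,j] = (1/(n-1)) · Σ_k (x_{k,i} - mean_i) · (x_{k,j} - mean_j), with n-1 = 5:
  s[X,X] = ((-0.8333)·(-0.8333) + (0.1667)·(0.1667) + (1.1667)·(1.1667) + (-1.8333)·(-1.8333) + (3.1667)·(3.1667) + (-1.8333)·(-1.8333)) / 5 = 18.8333/5 = 3.7667
  s[X,Y] = ((-0.8333)·(-2.1667) + (0.1667)·(-2.1667) + (1.1667)·(3.8333) + (-1.8333)·(0.8333) + (3.1667)·(0.8333) + (-1.8333)·(-1.1667)) / 5 = 9.1667/5 = 1.8333
  s[Y,Y] = ((-2.1667)·(-2.1667) + (-2.1667)·(-2.1667) + (3.8333)·(3.8333) + (0.8333)·(0.8333) + (0.8333)·(0.8333) + (-1.1667)·(-1.1667)) / 5 = 26.8333/5 = 5.3667
  Sample standard deviations s_i = √(s[i,i]):
  s(X) = √(3.7667) = 1.9408
  s(Y) = √(5.3667) = 2.3166

Step 3 — r_{ij} = s_{ij} / (s_i · s_j):
  r[X,X] = 1 (diagonal).
  r[X,Y] = 1.8333 / (1.9408 · 2.3166) = 1.8333 / 4.496 = 0.4078
  r[Y,Y] = 1 (diagonal).

R is symmetric with unit diagonal. Assembling:

R = [[1, 0.4078],
 [0.4078, 1]]


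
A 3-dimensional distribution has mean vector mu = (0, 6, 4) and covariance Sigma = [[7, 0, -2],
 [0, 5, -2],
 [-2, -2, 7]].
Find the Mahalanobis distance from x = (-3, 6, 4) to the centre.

Step 1 — centre the observation: (x - mu) = (-3, 0, 0).

Step 2 — invert Sigma (cofactor / det for 3×3, or solve directly):
  Sigma^{-1} = [[0.1574, 0.0203, 0.0508],
 [0.0203, 0.2284, 0.0711],
 [0.0508, 0.0711, 0.1777]].

Step 3 — form the quadratic (x - mu)^T · Sigma^{-1} · (x - mu):
  Sigma^{-1} · (x - mu) = (-0.4721, -0.0609, -0.1523).
  (x - mu)^T · [Sigma^{-1} · (x - mu)] = (-3)·(-0.4721) + (0)·(-0.0609) + (0)·(-0.1523) = 1.4162.

Step 4 — take square root: d = √(1.4162) ≈ 1.1901.

d(x, mu) = √(1.4162) ≈ 1.1901


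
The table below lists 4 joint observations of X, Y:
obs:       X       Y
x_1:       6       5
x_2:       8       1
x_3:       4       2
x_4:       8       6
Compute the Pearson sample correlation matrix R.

Step 1 — column means:
  mean(X) = (6 + 8 + 4 + 8) / 4 = 26/4 = 6.5
  mean(Y) = (5 + 1 + 2 + 6) / 4 = 14/4 = 3.5

Step 2 — sample variances and covariances s[i,j] = (1/(n-1)) · Σ_k (x_{k,i} - mean_i) · (x_{k,j} - mean_j), with n-1 = 3:
  s[X,X] = ((-0.5)·(-0.5) + (1.5)·(1.5) + (-2.5)·(-2.5) + (1.5)·(1.5)) / 3 = 11/3 = 3.6667
  s[X,Y] = ((-0.5)·(1.5) + (1.5)·(-2.5) + (-2.5)·(-1.5) + (1.5)·(2.5)) / 3 = 3/3 = 1
  s[Y,Y] = ((1.5)·(1.5) + (-2.5)·(-2.5) + (-1.5)·(-1.5) + (2.5)·(2.5)) / 3 = 17/3 = 5.6667
  Sample standard deviations s_i = √(s[i,i]):
  s(X) = √(3.6667) = 1.9149
  s(Y) = √(5.6667) = 2.3805

Step 3 — r_{ij} = s_{ij} / (s_i · s_j):
  r[X,X] = 1 (diagonal).
  r[X,Y] = 1 / (1.9149 · 2.3805) = 1 / 4.5583 = 0.2194
  r[Y,Y] = 1 (diagonal).

R is symmetric with unit diagonal. Assembling:

R = [[1, 0.2194],
 [0.2194, 1]]


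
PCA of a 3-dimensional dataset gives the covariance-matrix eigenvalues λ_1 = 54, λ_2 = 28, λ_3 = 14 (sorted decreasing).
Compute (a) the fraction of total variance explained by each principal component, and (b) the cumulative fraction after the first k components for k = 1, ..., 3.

Step 1 — total variance = trace(Sigma) = Σ λ_i = 54 + 28 + 14 = 96.

Step 2 — fraction explained by component i = λ_i / Σ λ:
  PC1: 54/96 = 0.5625
  PC2: 28/96 = 0.2917
  PC3: 14/96 = 0.1458

Step 3 — cumulative fraction after k components = (λ_1 + ... + λ_k) / Σ λ:
  k = 1: 54/96 = 0.5625
  k = 2: (54 + 28)/96 = 82/96 = 0.8542
  k = 3: (54 + 28 + 14)/96 = 96/96 = 1

Summary (fraction, with percent):

explained: PC1 0.5625 (56.25%), PC2 0.2917 (29.17%), PC3 0.1458 (14.58%);  cumulative: 0.5625, 0.8542, 1


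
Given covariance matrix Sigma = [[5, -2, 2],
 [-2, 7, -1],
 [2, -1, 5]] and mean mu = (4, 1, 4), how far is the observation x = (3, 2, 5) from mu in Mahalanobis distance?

Step 1 — centre the observation: (x - mu) = (-1, 1, 1).

Step 2 — invert Sigma (cofactor / det for 3×3, or solve directly):
  Sigma^{-1} = [[0.2615, 0.0615, -0.0923],
 [0.0615, 0.1615, 0.0077],
 [-0.0923, 0.0077, 0.2385]].

Step 3 — form the quadratic (x - mu)^T · Sigma^{-1} · (x - mu):
  Sigma^{-1} · (x - mu) = (-0.2923, 0.1077, 0.3385).
  (x - mu)^T · [Sigma^{-1} · (x - mu)] = (-1)·(-0.2923) + (1)·(0.1077) + (1)·(0.3385) = 0.7385.

Step 4 — take square root: d = √(0.7385) ≈ 0.8593.

d(x, mu) = √(0.7385) ≈ 0.8593


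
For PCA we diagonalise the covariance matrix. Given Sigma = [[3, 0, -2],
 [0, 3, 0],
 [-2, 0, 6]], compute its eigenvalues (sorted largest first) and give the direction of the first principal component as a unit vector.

Step 1 — characteristic polynomial p(λ) = det(λI - Sigma) = λ³ - tr·λ² + c_1·λ - det, where tr = trace, c_1 = sum of the principal 2×2 minors, det = det(Sigma):
  tr = 3 + 3 + 6 = 12,
  c_1 = (3·3 - (0)²) + (3·6 - (-2)²) + (3·6 - (0)²) = 9 + 14 + 18 = 41,
  det = 3·(3·6 - (0)²) - (0)·((0)·6 - (0)·(-2)) + (-2)·((0)·(0) - 3·(-2)) = 3·(18) - (0)·(0) + (-2)·(6) = 42.
  So p(λ) = λ³ - 12λ² + 41λ - 42.
Step 2 — look for an integer root (rational root theorem: any rational root is an integer divisor of 42). Testing λ = 2:
  p(2) = 8 - 48 + 82 - 42 = 0  ✓
  Dividing out (λ - 2): p(λ) = (λ - 2)(λ² - 10λ + 21).
Step 3 — remaining eigenvalues from the quadratic λ² - 10λ + 21 = 0:
  Δ = 10² - 4·21 = 100 - 84 = 16,  λ = (10 ± √16)/2 = (10 ± 4)/2 = 7 or 3.
  Sorted: λ_1 = 7,  λ_2 = 3,  λ_3 = 2  (check: sum = 12 = tr ✓).

Step 4 — unit eigenvector for λ_1 = 7: v spans the null space of (Sigma - λ_1 I), whose rows are
  r_1 = (-4, 0, -2),  r_2 = (0, -4, 0),  r_3 = (-2, 0, -1).
  v is orthogonal to every row, so take v ∝ r_1 × r_2 = ((0)·(0) - (-2)·(-4), (-2)·(0) - (-4)·(0), (-4)·(-4) - (0)·(0)) = (-8, 0, 16).
  Rescale (divide by 8; multiply by -1 so the first nonzero entry is positive): u = (1, 0, -2).
  ||u|| = √((1)² + (0)² + (-2)²) = √(5) ≈ 2.2361,  v_1 = u/||u|| ≈ (0.4472, 0, -0.8944) (||v_1|| = 1).

λ_1 = 7,  λ_2 = 3,  λ_3 = 2;  v_1 ≈ (0.4472, 0, -0.8944)
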